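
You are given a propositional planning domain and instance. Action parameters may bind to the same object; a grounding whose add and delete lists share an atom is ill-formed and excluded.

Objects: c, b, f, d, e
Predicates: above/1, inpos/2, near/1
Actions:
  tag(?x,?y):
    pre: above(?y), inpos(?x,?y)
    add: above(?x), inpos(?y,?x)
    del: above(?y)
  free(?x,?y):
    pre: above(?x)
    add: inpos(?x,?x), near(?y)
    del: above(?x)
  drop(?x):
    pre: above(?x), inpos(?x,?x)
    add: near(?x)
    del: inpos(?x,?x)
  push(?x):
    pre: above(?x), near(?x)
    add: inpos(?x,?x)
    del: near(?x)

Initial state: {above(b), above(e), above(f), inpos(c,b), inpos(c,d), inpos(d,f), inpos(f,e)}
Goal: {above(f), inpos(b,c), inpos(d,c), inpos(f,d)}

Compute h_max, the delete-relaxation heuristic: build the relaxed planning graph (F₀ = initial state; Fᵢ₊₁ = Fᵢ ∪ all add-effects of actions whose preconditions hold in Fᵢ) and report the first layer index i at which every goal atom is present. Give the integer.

F0 = init (7 atoms)
F1 = F0 ∪ {above(c), above(d), inpos(b,b), inpos(b,c), inpos(e,e), inpos(e,f), inpos(f,d), inpos(f,f), near(b), near(c), near(d), near(e), near(f)}  (20 atoms)
F2 = F1 ∪ {inpos(c,c), inpos(d,c), inpos(d,d)}  (23 atoms)
goal ⊆ F2  ⇒  h_max = 2

2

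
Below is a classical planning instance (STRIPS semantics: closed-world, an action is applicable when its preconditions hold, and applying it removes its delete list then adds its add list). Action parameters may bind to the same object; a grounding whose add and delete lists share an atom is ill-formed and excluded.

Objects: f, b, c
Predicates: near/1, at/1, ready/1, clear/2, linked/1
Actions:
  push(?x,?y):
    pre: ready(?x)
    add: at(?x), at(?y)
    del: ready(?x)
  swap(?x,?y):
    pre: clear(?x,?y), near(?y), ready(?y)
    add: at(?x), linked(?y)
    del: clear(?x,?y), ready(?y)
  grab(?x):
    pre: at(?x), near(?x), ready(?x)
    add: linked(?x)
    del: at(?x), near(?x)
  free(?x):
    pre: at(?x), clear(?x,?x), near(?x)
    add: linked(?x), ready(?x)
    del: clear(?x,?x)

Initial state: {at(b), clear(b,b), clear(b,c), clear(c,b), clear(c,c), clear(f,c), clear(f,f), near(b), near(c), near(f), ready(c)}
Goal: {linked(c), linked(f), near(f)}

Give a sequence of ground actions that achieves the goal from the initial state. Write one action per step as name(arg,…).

1. swap(f,c)  →  {at(b), at(f), clear(b,b), clear(b,c), clear(c,b), clear(c,c), clear(f,f), linked(c), near(b), near(c), near(f)}
2. free(f)  →  {at(b), at(f), clear(b,b), clear(b,c), clear(c,b), clear(c,c), linked(c), linked(f), near(b), near(c), near(f), ready(f)}

swap(f,c); free(f)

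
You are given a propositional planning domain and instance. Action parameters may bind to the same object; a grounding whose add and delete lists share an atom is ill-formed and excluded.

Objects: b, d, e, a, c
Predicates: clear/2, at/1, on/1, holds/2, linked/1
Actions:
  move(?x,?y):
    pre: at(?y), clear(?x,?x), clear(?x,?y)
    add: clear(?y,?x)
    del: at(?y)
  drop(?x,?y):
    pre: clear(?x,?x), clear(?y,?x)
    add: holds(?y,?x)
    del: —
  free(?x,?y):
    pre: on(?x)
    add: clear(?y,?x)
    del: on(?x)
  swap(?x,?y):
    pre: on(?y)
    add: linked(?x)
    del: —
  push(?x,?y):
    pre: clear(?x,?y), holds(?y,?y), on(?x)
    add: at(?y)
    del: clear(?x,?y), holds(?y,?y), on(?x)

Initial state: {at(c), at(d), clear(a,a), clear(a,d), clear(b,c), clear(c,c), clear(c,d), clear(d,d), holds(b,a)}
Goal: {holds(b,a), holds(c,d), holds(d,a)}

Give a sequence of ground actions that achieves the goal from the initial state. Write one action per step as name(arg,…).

move(a,d); drop(d,c); drop(a,d)

1. move(a,d)  →  {at(c), clear(a,a), clear(a,d), clear(b,c), clear(c,c), clear(c,d), clear(d,a), clear(d,d), holds(b,a)}
2. drop(d,c)  →  {at(c), clear(a,a), clear(a,d), clear(b,c), clear(c,c), clear(c,d), clear(d,a), clear(d,d), holds(b,a), holds(c,d)}
3. drop(a,d)  →  {at(c), clear(a,a), clear(a,d), clear(b,c), clear(c,c), clear(c,d), clear(d,a), clear(d,d), holds(b,a), holds(c,d), holds(d,a)}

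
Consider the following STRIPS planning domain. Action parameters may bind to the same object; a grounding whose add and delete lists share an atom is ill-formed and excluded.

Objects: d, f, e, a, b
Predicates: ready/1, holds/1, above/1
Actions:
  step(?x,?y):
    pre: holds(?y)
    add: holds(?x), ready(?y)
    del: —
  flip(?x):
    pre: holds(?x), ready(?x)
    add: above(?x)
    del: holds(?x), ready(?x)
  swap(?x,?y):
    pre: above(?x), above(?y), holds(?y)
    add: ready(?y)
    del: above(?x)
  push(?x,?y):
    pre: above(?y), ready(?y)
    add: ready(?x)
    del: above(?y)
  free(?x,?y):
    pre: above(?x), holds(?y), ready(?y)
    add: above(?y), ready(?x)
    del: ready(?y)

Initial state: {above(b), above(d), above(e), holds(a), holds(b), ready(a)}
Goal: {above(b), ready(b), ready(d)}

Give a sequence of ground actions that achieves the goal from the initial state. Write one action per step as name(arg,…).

step(d,b); step(d,d)

1. step(d,b)  →  {above(b), above(d), above(e), holds(a), holds(b), holds(d), ready(a), ready(b)}
2. step(d,d)  →  {above(b), above(d), above(e), holds(a), holds(b), holds(d), ready(a), ready(b), ready(d)}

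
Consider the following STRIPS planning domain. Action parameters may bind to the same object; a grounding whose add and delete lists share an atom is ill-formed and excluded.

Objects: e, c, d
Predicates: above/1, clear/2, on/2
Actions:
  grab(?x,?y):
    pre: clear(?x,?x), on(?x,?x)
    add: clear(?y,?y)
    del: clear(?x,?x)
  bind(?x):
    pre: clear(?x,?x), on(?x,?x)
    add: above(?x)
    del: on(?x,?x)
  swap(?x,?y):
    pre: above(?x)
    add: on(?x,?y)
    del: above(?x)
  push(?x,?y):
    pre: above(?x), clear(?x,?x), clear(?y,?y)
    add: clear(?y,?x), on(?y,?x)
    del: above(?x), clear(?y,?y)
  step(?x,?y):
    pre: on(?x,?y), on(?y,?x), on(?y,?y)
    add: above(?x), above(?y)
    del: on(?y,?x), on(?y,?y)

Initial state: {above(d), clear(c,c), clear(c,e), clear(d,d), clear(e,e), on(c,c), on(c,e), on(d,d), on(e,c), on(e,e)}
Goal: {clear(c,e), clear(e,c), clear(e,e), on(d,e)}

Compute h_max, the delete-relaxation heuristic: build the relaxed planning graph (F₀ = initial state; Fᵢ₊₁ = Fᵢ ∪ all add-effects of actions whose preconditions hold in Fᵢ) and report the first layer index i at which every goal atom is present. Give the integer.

2

F0 = init (10 atoms)
F1 = F0 ∪ {above(c), above(e), clear(c,d), clear(e,d), on(c,d), on(d,c), on(d,e), on(e,d)}  (18 atoms)
F2 = F1 ∪ {clear(d,c), clear(d,e), clear(e,c)}  (21 atoms)
goal ⊆ F2  ⇒  h_max = 2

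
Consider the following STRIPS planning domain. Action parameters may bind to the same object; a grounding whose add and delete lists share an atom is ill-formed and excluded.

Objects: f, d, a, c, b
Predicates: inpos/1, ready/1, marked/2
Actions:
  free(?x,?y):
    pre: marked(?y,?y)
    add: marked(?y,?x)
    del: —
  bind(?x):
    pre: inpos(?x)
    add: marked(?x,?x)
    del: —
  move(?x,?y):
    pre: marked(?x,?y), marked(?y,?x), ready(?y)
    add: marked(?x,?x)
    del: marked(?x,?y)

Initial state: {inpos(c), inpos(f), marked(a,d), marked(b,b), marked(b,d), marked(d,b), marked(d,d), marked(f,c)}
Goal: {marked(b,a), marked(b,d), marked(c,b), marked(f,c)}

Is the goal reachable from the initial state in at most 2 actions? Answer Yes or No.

No

1. free(a,b)  →  {inpos(c), inpos(f), marked(a,d), marked(b,a), marked(b,b), marked(b,d), marked(d,b), marked(d,d), marked(f,c)}
2. bind(c)  →  {inpos(c), inpos(f), marked(a,d), marked(b,a), marked(b,b), marked(b,d), marked(c,c), marked(d,b), marked(d,d), marked(f,c)}
3. free(b,c)  →  {inpos(c), inpos(f), marked(a,d), marked(b,a), marked(b,b), marked(b,d), marked(c,b), marked(c,c), marked(d,b), marked(d,d), marked(f,c)}
optimal plan length = 3; 3 > 2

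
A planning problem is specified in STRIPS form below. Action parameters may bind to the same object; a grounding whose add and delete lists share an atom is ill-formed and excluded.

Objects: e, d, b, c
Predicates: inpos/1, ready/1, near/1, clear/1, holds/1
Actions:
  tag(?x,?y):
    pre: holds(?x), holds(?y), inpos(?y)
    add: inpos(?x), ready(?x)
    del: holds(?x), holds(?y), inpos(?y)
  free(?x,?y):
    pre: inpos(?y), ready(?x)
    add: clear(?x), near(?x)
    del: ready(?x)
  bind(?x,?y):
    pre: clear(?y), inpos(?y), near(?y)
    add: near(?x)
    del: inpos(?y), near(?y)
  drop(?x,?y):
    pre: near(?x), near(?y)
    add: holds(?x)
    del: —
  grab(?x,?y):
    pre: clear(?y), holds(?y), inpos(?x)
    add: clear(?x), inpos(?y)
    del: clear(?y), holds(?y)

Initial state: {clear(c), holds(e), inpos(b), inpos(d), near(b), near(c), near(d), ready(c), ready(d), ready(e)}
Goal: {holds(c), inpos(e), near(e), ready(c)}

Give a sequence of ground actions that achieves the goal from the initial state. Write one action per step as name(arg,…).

1. free(e,d)  →  {clear(c), clear(e), holds(e), inpos(b), inpos(d), near(b), near(c), near(d), near(e), ready(c), ready(d)}
2. drop(c,e)  →  {clear(c), clear(e), holds(c), holds(e), inpos(b), inpos(d), near(b), near(c), near(d), near(e), ready(c), ready(d)}
3. grab(d,e)  →  {clear(c), clear(d), holds(c), inpos(b), inpos(d), inpos(e), near(b), near(c), near(d), near(e), ready(c), ready(d)}

free(e,d); drop(c,e); grab(d,e)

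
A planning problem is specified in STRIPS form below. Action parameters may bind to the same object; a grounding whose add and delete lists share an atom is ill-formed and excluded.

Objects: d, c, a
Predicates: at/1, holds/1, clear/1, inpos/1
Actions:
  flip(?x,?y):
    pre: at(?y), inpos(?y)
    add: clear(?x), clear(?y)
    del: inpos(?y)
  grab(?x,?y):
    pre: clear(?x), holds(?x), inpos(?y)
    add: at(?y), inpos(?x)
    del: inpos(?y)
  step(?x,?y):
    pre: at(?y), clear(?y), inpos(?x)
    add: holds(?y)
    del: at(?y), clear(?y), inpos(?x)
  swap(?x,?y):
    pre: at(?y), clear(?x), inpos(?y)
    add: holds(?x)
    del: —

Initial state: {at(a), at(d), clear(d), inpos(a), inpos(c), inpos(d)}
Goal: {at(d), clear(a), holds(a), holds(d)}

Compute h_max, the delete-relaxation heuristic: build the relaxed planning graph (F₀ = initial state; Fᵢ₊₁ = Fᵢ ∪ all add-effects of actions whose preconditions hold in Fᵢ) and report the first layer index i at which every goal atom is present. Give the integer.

F0 = init (6 atoms)
F1 = F0 ∪ {clear(a), clear(c), holds(d)}  (9 atoms)
F2 = F1 ∪ {at(c), holds(a), holds(c)}  (12 atoms)
goal ⊆ F2  ⇒  h_max = 2

2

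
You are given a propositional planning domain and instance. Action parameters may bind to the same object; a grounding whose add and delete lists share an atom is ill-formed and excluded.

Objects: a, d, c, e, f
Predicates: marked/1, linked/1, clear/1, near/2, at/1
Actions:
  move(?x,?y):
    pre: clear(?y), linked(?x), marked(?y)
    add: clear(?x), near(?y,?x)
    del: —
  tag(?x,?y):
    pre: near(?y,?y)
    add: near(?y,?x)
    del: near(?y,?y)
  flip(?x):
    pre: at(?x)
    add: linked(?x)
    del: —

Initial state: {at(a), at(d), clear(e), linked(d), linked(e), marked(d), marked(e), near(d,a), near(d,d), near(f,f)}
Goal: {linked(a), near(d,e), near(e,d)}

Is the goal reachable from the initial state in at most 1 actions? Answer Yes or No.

No

1. move(d,e)  →  {at(a), at(d), clear(d), clear(e), linked(d), linked(e), marked(d), marked(e), near(d,a), near(d,d), near(e,d), near(f,f)}
2. move(e,d)  →  {at(a), at(d), clear(d), clear(e), linked(d), linked(e), marked(d), marked(e), near(d,a), near(d,d), near(d,e), near(e,d), near(f,f)}
3. flip(a)  →  {at(a), at(d), clear(d), clear(e), linked(a), linked(d), linked(e), marked(d), marked(e), near(d,a), near(d,d), near(d,e), near(e,d), near(f,f)}
optimal plan length = 3; 3 > 1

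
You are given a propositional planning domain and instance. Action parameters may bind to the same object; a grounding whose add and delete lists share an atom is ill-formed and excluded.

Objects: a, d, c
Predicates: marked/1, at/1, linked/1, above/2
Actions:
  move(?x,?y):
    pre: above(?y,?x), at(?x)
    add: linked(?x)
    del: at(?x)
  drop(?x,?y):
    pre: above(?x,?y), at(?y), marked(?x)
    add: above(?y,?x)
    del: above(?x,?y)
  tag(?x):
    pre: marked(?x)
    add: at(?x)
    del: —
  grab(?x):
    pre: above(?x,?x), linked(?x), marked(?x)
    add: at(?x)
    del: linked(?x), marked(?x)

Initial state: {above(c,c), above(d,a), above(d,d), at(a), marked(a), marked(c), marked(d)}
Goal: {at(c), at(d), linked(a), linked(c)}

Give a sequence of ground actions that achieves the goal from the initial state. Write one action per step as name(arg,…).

1. move(a,d)  →  {above(c,c), above(d,a), above(d,d), linked(a), marked(a), marked(c), marked(d)}
2. tag(d)  →  {above(c,c), above(d,a), above(d,d), at(d), linked(a), marked(a), marked(c), marked(d)}
3. tag(c)  →  {above(c,c), above(d,a), above(d,d), at(c), at(d), linked(a), marked(a), marked(c), marked(d)}
4. move(c,c)  →  {above(c,c), above(d,a), above(d,d), at(d), linked(a), linked(c), marked(a), marked(c), marked(d)}
5. tag(c)  →  {above(c,c), above(d,a), above(d,d), at(c), at(d), linked(a), linked(c), marked(a), marked(c), marked(d)}

move(a,d); tag(d); tag(c); move(c,c); tag(c)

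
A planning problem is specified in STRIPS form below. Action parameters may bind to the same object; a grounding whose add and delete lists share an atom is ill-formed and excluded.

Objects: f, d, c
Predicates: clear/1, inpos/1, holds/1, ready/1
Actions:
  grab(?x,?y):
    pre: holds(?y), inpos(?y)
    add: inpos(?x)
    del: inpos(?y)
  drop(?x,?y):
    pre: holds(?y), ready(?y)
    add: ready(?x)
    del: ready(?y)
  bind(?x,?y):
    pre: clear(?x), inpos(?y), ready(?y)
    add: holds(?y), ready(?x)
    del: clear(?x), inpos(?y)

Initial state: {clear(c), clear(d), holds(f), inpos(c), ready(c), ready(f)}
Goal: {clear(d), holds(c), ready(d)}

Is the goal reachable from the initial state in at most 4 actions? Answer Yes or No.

1. drop(d,f)  →  {clear(c), clear(d), holds(f), inpos(c), ready(c), ready(d)}
2. bind(c,c)  →  {clear(d), holds(c), holds(f), ready(c), ready(d)}
optimal plan length = 2; 2 ≤ 4

Yes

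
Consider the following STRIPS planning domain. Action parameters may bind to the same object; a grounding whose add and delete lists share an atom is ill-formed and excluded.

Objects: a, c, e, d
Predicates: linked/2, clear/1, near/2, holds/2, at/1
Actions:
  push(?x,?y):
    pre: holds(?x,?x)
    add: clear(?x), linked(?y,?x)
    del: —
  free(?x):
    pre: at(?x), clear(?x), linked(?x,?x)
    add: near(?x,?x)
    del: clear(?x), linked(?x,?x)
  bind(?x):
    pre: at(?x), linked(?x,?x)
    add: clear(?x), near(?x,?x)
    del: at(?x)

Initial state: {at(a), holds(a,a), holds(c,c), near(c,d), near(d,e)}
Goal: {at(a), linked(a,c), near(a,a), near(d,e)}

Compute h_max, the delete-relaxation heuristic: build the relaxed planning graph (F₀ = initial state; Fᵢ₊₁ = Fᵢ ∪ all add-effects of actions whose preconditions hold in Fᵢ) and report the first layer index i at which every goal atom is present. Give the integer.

F0 = init (5 atoms)
F1 = F0 ∪ {clear(a), clear(c), linked(a,a), linked(a,c), linked(c,a), linked(c,c), linked(d,a), linked(d,c), linked(e,a), linked(e,c)}  (15 atoms)
F2 = F1 ∪ {near(a,a)}  (16 atoms)
goal ⊆ F2  ⇒  h_max = 2

2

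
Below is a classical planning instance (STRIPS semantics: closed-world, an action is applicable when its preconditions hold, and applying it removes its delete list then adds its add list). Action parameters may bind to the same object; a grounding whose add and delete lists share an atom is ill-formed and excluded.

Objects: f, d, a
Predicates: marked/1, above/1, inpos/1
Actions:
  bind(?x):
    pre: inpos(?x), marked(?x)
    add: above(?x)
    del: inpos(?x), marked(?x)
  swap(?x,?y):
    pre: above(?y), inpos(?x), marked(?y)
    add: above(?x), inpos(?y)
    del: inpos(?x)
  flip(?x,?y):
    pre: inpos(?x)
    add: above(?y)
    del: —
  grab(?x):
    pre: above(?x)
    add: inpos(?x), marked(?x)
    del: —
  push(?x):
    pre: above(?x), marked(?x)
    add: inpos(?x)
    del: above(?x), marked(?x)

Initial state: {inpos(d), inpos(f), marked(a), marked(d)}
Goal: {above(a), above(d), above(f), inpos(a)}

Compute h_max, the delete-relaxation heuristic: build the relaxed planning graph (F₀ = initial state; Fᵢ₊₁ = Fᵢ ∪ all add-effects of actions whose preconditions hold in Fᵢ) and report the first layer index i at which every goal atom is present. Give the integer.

F0 = init (4 atoms)
F1 = F0 ∪ {above(a), above(d), above(f)}  (7 atoms)
F2 = F1 ∪ {inpos(a), marked(f)}  (9 atoms)
goal ⊆ F2  ⇒  h_max = 2

2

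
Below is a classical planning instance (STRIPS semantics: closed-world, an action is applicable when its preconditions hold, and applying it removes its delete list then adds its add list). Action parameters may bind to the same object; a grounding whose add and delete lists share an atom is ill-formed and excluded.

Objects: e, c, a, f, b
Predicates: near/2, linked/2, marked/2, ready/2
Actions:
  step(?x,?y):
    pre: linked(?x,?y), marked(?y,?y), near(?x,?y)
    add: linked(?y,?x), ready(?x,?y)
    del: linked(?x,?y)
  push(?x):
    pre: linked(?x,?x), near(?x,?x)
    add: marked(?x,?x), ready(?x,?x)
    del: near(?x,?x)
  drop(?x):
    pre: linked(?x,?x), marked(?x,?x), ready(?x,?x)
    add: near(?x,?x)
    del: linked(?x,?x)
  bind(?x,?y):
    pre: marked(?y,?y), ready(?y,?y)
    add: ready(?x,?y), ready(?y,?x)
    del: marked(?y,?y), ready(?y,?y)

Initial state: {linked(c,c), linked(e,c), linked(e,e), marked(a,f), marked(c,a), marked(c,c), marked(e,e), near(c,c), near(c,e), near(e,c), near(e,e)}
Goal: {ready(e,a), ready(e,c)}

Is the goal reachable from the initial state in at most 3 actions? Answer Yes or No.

1. step(e,c)  →  {linked(c,c), linked(c,e), linked(e,e), marked(a,f), marked(c,a), marked(c,c), marked(e,e), near(c,c), near(c,e), near(e,c), near(e,e), ready(e,c)}
2. push(e)  →  {linked(c,c), linked(c,e), linked(e,e), marked(a,f), marked(c,a), marked(c,c), marked(e,e), near(c,c), near(c,e), near(e,c), ready(e,c), ready(e,e)}
3. bind(a,e)  →  {linked(c,c), linked(c,e), linked(e,e), marked(a,f), marked(c,a), marked(c,c), near(c,c), near(c,e), near(e,c), ready(a,e), ready(e,a), ready(e,c)}
optimal plan length = 3; 3 ≤ 3

Yes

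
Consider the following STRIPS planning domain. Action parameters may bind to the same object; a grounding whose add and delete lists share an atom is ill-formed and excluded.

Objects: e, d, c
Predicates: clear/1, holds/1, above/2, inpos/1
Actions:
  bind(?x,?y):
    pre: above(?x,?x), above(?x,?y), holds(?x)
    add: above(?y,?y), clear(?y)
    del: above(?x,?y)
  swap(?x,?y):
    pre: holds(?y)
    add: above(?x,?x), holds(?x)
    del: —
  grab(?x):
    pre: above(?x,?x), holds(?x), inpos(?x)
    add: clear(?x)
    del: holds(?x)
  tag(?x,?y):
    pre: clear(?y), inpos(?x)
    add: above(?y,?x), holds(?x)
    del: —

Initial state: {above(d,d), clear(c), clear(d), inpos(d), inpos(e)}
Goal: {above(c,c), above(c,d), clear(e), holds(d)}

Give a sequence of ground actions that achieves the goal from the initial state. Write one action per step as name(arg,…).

1. tag(e,d)  →  {above(d,d), above(d,e), clear(c), clear(d), holds(e), inpos(d), inpos(e)}
2. swap(c,e)  →  {above(c,c), above(d,d), above(d,e), clear(c), clear(d), holds(c), holds(e), inpos(d), inpos(e)}
3. tag(d,c)  →  {above(c,c), above(c,d), above(d,d), above(d,e), clear(c), clear(d), holds(c), holds(d), holds(e), inpos(d), inpos(e)}
4. bind(d,e)  →  {above(c,c), above(c,d), above(d,d), above(e,e), clear(c), clear(d), clear(e), holds(c), holds(d), holds(e), inpos(d), inpos(e)}

tag(e,d); swap(c,e); tag(d,c); bind(d,e)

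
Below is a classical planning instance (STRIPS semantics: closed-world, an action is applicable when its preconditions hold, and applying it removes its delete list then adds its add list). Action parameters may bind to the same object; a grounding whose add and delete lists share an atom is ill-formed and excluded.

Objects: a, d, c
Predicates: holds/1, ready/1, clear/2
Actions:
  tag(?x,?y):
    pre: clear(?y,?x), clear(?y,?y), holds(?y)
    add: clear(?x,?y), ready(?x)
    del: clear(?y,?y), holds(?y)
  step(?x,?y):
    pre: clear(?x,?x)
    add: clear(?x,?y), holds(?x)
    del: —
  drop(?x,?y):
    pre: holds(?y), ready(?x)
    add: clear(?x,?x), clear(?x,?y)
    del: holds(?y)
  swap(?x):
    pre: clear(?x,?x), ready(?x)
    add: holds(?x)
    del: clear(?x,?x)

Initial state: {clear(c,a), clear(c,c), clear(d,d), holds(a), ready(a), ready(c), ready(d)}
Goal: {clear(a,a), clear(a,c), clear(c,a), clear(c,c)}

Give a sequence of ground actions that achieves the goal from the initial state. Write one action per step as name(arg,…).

step(c,a); drop(a,c)

1. step(c,a)  →  {clear(c,a), clear(c,c), clear(d,d), holds(a), holds(c), ready(a), ready(c), ready(d)}
2. drop(a,c)  →  {clear(a,a), clear(a,c), clear(c,a), clear(c,c), clear(d,d), holds(a), ready(a), ready(c), ready(d)}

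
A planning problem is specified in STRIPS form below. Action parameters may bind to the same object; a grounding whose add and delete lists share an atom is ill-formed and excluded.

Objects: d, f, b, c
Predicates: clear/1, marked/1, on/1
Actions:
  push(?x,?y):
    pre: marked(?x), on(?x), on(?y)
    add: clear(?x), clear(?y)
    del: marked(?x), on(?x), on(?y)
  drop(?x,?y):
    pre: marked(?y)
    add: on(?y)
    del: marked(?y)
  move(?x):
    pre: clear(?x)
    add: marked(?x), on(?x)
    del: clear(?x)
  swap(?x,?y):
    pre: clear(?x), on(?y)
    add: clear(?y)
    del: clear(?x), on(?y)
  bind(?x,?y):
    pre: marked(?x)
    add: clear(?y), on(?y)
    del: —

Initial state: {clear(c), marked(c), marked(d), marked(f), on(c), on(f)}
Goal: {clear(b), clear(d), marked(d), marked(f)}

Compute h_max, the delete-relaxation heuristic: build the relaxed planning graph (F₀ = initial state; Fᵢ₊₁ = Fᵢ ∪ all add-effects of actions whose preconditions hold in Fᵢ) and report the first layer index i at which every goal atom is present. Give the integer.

F0 = init (6 atoms)
F1 = F0 ∪ {clear(b), clear(d), clear(f), on(b), on(d)}  (11 atoms)
goal ⊆ F1  ⇒  h_max = 1

1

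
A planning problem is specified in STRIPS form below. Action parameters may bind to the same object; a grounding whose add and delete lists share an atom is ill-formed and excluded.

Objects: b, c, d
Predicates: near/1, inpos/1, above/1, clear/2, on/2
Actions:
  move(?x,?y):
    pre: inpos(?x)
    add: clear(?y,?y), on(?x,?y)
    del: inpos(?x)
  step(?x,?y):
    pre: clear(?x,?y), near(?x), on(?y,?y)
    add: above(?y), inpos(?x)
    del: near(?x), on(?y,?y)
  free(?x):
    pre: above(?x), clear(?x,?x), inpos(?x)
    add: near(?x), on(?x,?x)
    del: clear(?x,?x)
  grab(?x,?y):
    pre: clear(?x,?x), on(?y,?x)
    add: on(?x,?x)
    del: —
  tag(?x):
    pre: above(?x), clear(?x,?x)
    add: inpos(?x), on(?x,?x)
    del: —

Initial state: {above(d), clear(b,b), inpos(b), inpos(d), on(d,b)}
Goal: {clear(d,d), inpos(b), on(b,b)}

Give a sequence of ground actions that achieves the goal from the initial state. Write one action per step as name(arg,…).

move(d,d); grab(b,d)

1. move(d,d)  →  {above(d), clear(b,b), clear(d,d), inpos(b), on(d,b), on(d,d)}
2. grab(b,d)  →  {above(d), clear(b,b), clear(d,d), inpos(b), on(b,b), on(d,b), on(d,d)}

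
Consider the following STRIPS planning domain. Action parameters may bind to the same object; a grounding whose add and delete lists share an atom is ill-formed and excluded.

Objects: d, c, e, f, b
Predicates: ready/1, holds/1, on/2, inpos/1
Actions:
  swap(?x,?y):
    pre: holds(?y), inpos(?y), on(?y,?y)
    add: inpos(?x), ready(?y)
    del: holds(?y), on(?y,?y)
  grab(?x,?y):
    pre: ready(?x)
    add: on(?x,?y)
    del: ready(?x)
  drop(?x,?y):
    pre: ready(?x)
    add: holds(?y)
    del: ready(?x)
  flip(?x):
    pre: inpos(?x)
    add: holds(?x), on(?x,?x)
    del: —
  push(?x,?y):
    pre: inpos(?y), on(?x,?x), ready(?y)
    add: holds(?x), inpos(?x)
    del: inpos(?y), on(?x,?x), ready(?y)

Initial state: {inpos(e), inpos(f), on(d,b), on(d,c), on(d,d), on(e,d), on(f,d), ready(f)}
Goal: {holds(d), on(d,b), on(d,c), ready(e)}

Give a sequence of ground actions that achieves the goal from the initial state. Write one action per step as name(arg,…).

1. drop(f,d)  →  {holds(d), inpos(e), inpos(f), on(d,b), on(d,c), on(d,d), on(e,d), on(f,d)}
2. flip(e)  →  {holds(d), holds(e), inpos(e), inpos(f), on(d,b), on(d,c), on(d,d), on(e,d), on(e,e), on(f,d)}
3. swap(d,e)  →  {holds(d), inpos(d), inpos(e), inpos(f), on(d,b), on(d,c), on(d,d), on(e,d), on(f,d), ready(e)}

drop(f,d); flip(e); swap(d,e)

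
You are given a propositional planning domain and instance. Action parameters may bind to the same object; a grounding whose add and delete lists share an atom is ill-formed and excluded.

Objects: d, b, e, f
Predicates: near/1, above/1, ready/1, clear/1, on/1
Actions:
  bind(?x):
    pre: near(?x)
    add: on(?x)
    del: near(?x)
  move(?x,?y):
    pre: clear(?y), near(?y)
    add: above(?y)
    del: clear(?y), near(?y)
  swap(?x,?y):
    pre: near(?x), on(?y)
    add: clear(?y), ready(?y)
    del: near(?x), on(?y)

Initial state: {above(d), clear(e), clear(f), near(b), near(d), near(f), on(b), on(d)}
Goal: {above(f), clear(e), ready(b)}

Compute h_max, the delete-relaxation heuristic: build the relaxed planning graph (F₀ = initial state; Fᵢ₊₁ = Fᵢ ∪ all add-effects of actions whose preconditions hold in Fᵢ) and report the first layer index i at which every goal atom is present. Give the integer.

F0 = init (8 atoms)
F1 = F0 ∪ {above(f), clear(b), clear(d), on(f), ready(b), ready(d)}  (14 atoms)
goal ⊆ F1  ⇒  h_max = 1

1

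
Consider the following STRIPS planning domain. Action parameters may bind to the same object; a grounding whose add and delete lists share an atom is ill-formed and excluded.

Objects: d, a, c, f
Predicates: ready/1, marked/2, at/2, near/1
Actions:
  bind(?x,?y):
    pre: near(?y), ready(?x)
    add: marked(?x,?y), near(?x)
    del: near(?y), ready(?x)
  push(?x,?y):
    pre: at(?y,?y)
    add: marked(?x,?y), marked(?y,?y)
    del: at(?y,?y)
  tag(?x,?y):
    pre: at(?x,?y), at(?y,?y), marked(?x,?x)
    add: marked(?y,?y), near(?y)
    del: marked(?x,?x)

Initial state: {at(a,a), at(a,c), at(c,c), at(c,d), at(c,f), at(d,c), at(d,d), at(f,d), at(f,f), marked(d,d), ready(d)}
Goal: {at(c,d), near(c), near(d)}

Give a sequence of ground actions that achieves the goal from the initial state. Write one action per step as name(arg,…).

tag(d,c); tag(c,d)

1. tag(d,c)  →  {at(a,a), at(a,c), at(c,c), at(c,d), at(c,f), at(d,c), at(d,d), at(f,d), at(f,f), marked(c,c), near(c), ready(d)}
2. tag(c,d)  →  {at(a,a), at(a,c), at(c,c), at(c,d), at(c,f), at(d,c), at(d,d), at(f,d), at(f,f), marked(d,d), near(c), near(d), ready(d)}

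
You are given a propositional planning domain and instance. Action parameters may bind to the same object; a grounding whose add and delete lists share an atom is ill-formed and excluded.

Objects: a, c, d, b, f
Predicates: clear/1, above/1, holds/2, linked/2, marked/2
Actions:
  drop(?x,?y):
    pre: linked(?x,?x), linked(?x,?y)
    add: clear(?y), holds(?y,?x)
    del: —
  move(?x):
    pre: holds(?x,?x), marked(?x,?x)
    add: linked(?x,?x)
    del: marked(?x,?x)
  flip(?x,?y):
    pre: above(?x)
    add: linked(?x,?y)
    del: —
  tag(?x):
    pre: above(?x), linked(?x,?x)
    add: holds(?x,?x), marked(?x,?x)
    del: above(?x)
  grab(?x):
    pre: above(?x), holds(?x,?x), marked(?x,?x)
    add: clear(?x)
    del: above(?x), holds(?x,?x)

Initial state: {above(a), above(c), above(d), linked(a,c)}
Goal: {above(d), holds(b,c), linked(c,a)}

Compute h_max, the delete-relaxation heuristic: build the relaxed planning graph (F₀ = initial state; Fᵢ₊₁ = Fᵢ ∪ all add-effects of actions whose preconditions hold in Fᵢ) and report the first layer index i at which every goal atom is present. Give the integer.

F0 = init (4 atoms)
F1 = F0 ∪ {linked(a,a), linked(a,b), linked(a,d), linked(a,f), linked(c,a), linked(c,b), linked(c,c), linked(c,d), linked(c,f), linked(d,a), linked(d,b), linked(d,c), linked(d,d), linked(d,f)}  (18 atoms)
F2 = F1 ∪ {clear(a), clear(b), clear(c), clear(d), clear(f), holds(a,a), holds(a,c), holds(a,d), holds(b,a), holds(b,c), holds(b,d), holds(c,a), holds(c,c), holds(c,d), holds(d,a), holds(d,c), holds(d,d), holds(f,a), holds(f,c), holds(f,d), marked(a,a), marked(c,c), marked(d,d)}  (41 atoms)
goal ⊆ F2  ⇒  h_max = 2

2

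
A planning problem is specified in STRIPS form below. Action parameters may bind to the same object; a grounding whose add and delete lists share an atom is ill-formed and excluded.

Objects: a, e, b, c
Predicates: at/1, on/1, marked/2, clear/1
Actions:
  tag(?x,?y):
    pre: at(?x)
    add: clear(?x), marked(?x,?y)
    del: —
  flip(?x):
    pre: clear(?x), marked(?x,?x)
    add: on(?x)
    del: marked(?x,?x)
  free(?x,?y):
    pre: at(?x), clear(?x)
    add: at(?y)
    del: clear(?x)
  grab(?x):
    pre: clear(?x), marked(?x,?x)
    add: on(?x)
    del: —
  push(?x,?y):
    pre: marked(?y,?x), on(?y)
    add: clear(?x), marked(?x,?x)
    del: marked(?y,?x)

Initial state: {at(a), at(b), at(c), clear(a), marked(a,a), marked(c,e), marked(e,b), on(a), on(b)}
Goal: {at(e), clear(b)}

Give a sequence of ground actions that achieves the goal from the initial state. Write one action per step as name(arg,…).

tag(b,a); free(a,e)

1. tag(b,a)  →  {at(a), at(b), at(c), clear(a), clear(b), marked(a,a), marked(b,a), marked(c,e), marked(e,b), on(a), on(b)}
2. free(a,e)  →  {at(a), at(b), at(c), at(e), clear(b), marked(a,a), marked(b,a), marked(c,e), marked(e,b), on(a), on(b)}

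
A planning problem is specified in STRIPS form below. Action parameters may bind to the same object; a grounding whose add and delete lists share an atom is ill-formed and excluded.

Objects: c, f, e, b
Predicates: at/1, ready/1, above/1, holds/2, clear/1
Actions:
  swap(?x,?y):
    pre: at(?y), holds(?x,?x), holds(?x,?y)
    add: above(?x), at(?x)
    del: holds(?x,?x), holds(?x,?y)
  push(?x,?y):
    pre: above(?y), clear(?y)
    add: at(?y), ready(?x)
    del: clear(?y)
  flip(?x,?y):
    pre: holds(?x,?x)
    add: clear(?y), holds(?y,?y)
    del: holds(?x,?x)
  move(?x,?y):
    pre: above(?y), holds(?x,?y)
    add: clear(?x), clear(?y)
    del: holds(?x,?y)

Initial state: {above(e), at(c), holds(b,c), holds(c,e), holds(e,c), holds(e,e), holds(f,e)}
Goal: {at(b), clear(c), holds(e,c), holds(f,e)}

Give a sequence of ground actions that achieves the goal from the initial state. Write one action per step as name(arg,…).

1. flip(e,c)  →  {above(e), at(c), clear(c), holds(b,c), holds(c,c), holds(c,e), holds(e,c), holds(f,e)}
2. flip(c,b)  →  {above(e), at(c), clear(b), clear(c), holds(b,b), holds(b,c), holds(c,e), holds(e,c), holds(f,e)}
3. swap(b,c)  →  {above(b), above(e), at(b), at(c), clear(b), clear(c), holds(c,e), holds(e,c), holds(f,e)}

flip(e,c); flip(c,b); swap(b,c)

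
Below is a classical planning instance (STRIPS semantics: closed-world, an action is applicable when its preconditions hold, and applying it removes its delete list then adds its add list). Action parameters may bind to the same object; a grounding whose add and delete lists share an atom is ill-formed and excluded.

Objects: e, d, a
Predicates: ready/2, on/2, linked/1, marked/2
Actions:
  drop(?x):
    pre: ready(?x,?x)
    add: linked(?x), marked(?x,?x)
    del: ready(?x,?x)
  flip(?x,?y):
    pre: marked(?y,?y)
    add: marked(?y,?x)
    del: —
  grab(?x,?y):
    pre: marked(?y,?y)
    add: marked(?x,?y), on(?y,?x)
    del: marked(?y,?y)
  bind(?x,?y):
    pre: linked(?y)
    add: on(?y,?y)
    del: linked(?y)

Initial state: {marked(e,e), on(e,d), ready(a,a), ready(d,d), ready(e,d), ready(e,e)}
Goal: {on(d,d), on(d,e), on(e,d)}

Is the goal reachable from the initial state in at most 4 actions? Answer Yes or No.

1. drop(d)  →  {linked(d), marked(d,d), marked(e,e), on(e,d), ready(a,a), ready(e,d), ready(e,e)}
2. grab(e,d)  →  {linked(d), marked(e,d), marked(e,e), on(d,e), on(e,d), ready(a,a), ready(e,d), ready(e,e)}
3. bind(e,d)  →  {marked(e,d), marked(e,e), on(d,d), on(d,e), on(e,d), ready(a,a), ready(e,d), ready(e,e)}
optimal plan length = 3; 3 ≤ 4

Yes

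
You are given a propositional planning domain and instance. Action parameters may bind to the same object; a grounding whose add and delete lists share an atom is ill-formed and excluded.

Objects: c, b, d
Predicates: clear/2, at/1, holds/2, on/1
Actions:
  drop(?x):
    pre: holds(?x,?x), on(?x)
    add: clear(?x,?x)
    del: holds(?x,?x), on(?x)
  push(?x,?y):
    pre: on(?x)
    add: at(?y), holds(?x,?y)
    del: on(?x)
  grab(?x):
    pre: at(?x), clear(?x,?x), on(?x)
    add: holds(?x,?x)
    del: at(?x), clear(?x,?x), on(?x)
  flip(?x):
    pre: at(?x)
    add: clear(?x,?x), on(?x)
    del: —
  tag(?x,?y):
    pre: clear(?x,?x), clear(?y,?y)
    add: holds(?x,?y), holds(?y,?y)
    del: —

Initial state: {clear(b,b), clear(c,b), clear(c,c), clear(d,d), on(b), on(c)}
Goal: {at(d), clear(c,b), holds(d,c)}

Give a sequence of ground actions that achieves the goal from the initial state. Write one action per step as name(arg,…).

push(c,d); tag(d,c)

1. push(c,d)  →  {at(d), clear(b,b), clear(c,b), clear(c,c), clear(d,d), holds(c,d), on(b)}
2. tag(d,c)  →  {at(d), clear(b,b), clear(c,b), clear(c,c), clear(d,d), holds(c,c), holds(c,d), holds(d,c), on(b)}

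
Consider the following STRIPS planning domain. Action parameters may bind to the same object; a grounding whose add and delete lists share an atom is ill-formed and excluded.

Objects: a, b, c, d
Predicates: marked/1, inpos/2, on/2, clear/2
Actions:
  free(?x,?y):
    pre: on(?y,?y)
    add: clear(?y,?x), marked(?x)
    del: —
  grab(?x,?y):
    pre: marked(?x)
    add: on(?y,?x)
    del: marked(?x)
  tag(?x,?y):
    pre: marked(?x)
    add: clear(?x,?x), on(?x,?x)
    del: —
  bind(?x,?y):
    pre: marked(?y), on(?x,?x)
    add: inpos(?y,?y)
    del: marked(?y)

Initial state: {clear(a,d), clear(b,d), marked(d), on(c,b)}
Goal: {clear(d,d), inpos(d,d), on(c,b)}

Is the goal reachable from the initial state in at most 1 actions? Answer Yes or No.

1. tag(d,a)  →  {clear(a,d), clear(b,d), clear(d,d), marked(d), on(c,b), on(d,d)}
2. bind(d,d)  →  {clear(a,d), clear(b,d), clear(d,d), inpos(d,d), on(c,b), on(d,d)}
optimal plan length = 2; 2 > 1

No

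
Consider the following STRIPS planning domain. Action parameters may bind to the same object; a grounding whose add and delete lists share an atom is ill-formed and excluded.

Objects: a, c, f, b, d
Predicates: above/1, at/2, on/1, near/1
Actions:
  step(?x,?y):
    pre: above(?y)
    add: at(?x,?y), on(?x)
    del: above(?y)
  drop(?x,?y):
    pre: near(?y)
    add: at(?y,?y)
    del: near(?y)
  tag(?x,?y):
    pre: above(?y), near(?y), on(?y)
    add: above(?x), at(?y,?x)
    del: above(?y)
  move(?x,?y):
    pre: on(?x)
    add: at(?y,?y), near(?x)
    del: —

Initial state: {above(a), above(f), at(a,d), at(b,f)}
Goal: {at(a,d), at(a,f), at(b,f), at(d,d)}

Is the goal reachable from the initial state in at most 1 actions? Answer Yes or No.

No

1. step(a,f)  →  {above(a), at(a,d), at(a,f), at(b,f), on(a)}
2. move(a,d)  →  {above(a), at(a,d), at(a,f), at(b,f), at(d,d), near(a), on(a)}
optimal plan length = 2; 2 > 1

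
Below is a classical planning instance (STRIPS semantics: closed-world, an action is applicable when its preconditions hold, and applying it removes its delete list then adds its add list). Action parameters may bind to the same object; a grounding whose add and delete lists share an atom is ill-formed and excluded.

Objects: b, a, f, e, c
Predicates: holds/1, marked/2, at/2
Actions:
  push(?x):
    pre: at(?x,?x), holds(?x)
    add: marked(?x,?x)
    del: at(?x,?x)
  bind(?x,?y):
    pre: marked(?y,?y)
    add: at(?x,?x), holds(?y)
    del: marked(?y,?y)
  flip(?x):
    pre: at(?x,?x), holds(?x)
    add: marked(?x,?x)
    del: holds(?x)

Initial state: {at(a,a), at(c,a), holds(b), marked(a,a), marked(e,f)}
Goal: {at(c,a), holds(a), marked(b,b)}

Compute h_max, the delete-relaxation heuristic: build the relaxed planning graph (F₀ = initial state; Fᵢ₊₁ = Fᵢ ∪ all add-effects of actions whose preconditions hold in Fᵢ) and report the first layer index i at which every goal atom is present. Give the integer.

2

F0 = init (5 atoms)
F1 = F0 ∪ {at(b,b), at(c,c), at(e,e), at(f,f), holds(a)}  (10 atoms)
F2 = F1 ∪ {marked(b,b)}  (11 atoms)
goal ⊆ F2  ⇒  h_max = 2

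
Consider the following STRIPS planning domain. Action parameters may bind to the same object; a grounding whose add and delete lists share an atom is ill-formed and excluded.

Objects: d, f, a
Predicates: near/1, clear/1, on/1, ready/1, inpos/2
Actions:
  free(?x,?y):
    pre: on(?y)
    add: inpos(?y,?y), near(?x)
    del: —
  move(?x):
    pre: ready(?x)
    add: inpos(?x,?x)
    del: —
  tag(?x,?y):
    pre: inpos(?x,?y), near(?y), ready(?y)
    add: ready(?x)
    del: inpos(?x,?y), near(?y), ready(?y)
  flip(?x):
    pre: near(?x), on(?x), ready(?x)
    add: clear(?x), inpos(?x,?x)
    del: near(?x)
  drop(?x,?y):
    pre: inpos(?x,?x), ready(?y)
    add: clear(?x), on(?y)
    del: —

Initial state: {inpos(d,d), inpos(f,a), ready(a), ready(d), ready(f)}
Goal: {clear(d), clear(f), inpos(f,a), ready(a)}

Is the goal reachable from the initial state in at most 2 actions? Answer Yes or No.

1. move(f)  →  {inpos(d,d), inpos(f,a), inpos(f,f), ready(a), ready(d), ready(f)}
2. drop(d,d)  →  {clear(d), inpos(d,d), inpos(f,a), inpos(f,f), on(d), ready(a), ready(d), ready(f)}
3. drop(f,d)  →  {clear(d), clear(f), inpos(d,d), inpos(f,a), inpos(f,f), on(d), ready(a), ready(d), ready(f)}
optimal plan length = 3; 3 > 2

No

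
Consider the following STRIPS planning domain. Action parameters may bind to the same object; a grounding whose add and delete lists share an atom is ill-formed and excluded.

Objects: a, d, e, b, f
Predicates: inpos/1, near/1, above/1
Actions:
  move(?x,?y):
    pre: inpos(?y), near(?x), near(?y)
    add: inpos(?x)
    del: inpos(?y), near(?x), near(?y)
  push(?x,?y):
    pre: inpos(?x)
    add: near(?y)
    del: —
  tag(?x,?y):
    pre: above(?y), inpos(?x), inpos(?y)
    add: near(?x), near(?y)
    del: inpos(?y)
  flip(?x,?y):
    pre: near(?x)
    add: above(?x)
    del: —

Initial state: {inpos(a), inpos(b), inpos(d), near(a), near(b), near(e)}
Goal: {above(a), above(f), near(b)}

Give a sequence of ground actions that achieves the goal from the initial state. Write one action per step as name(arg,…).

push(a,f); flip(a,a); flip(f,a)

1. push(a,f)  →  {inpos(a), inpos(b), inpos(d), near(a), near(b), near(e), near(f)}
2. flip(a,a)  →  {above(a), inpos(a), inpos(b), inpos(d), near(a), near(b), near(e), near(f)}
3. flip(f,a)  →  {above(a), above(f), inpos(a), inpos(b), inpos(d), near(a), near(b), near(e), near(f)}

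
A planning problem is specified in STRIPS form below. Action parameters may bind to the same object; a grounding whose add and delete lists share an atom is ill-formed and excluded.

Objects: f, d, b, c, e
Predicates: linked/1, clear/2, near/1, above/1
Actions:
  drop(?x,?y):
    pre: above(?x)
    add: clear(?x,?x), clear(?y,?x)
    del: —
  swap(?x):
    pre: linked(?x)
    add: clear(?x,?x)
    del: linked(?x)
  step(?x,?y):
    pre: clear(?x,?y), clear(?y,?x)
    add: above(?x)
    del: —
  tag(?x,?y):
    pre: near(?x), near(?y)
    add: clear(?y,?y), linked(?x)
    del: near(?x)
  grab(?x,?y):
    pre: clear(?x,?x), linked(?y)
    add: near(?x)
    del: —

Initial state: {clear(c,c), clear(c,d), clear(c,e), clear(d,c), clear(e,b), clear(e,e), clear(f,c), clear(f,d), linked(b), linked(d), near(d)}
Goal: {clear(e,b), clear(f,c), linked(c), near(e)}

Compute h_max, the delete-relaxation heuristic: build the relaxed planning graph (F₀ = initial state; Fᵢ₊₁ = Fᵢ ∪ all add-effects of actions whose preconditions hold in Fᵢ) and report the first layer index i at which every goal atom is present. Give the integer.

F0 = init (11 atoms)
F1 = F0 ∪ {above(c), above(d), above(e), clear(b,b), clear(d,d), near(c), near(e)}  (18 atoms)
F2 = F1 ∪ {above(b), clear(b,c), clear(b,d), clear(b,e), clear(d,e), clear(e,c), clear(e,d), clear(f,e), linked(c), linked(e), near(b)}  (29 atoms)
goal ⊆ F2  ⇒  h_max = 2

2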